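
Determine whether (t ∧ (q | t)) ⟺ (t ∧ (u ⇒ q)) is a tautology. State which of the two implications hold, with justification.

Forward direction. This fails. Under u = T, q = F, t = T, the left side is true but the right side is false.

Converse. Assume the antecedent. If u is true, the antecedent forces (u = T, q = T, t = T), and t ∧ (q | t) holds there. If u is false, the antecedent forces (u = F, q = F, t = T) or (u = F, q = T, t = T), and t ∧ (q | t) holds there. Either way t ∧ (q | t) holds.

Only the converse holds.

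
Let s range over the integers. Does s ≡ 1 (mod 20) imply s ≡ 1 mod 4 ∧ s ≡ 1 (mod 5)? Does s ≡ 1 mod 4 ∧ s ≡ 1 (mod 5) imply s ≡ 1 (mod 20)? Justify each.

Equivalent; both directions hold.

[⇒] Suppose s ≡ 1 (mod 20); write s = 20j + 1. Since 4 ∣ 20, reducing mod 4 gives s ≡ 1 (mod 4); since 5 ∣ 20, reducing mod 5 gives s ≡ 1 (mod 5).

[⇐] Conversely, if s ≡ 1 (mod 4) and s ≡ 1 (mod 5), then by the Chinese remainder theorem s ≡ 1 (mod 20). This is exactly s ≡ 1 (mod 20).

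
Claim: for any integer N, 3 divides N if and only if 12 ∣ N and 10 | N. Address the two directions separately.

Only the reverse direction holds.

(⇒) This fails: take N = 3. Certainly 3 ∣ 3, but 12 ∤ 3.

(⇐) Suppose 12 ∣ N and 10 ∣ N. Any common multiple of 12 and 10 is a multiple of their lcm; here lcm(12, 10) = 12·10/gcd(12, 10) = 120/2 = 60, so 60 ∣ N. Since 3 ∣ 60, it follows that 3 ∣ N.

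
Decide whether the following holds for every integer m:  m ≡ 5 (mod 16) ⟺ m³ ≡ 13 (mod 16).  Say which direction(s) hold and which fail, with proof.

[⇒] Suppose m ≡ 5 (mod 16). Write m = 16j + 5. Then (16j + 5)³ = 4096j³ + 3840j² + 1200j + 125 = 16(256j³ + 240j² + 75j + 7) + 13, so m³ ≡ 13 (mod 16).

[⇐] Conversely, suppose m³ ≡ 13 (mod 16). The only residue r in {0, …, 15} with r³ ≡ 13 (mod 16) is r = 5, so m ≡ 5 (mod 16).

Both implications hold.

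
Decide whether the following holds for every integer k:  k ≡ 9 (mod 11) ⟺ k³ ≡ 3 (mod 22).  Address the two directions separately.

Forward direction. This fails: take k = 20. Then 20 ≡ 9 (mod 11), but 20³ = 8000 ≡ 14 (mod 22), not 3.

Converse. The residues r modulo 22 with r³ ≡ 3 (mod 22) are exactly {9}, and each is ≡ 9 (mod 11).

The forward direction fails; the converse holds.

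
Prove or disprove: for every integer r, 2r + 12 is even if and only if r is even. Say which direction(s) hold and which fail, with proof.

Only the reverse direction holds.

[⇒] This fails: take r = 7. Then 2r + 12 = 26, which is even, yet r = 7 is odd, not even.

[⇐] Suppose r is even. Since 2 is even, 2r is even for every r, so 2r + 12 has the same parity as 12, which is even. Hence 2r + 12 is even.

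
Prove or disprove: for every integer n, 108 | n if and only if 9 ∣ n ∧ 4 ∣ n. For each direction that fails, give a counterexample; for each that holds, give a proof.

The forward direction holds; the converse fails.

[⇐] This fails: take n = 36. Both 9 ∣ 36 and 4 ∣ 36, yet 36 is not a multiple of 108 (since 36 = 0·108 + 36), so 108 ∤ 36.

[⇒] If 108 ∣ n, write n = 108q. Since 108 = 12·9, n = 9·(12q), so 9 ∣ n; and since 108 = 27·4, n = 4·(27q), so 4 ∣ n.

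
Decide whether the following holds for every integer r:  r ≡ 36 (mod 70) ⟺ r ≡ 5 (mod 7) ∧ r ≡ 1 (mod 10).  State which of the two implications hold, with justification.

(⇒) fails and (⇐) fails.

Forward direction. This fails: r = 36 gives 36 ≡ 36 (mod 70) but 36 ≡ 1 (mod 7), so the conjunction on the right does not hold.

Converse. This fails: r = 61 satisfies both congruences on the right (61 ≡ 5 mod 7 and 61 ≡ 1 mod 10) yet 61 ≡ 61 (mod 70), not 36.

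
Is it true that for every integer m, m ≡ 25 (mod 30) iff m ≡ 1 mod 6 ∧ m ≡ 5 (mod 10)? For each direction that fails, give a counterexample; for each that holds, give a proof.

(⇒) Suppose m ≡ 25 (mod 30); write m = 30j + 25. Since 6 ∣ 30, reducing mod 6 gives m ≡ 25 ≡ 1 (mod 6); since 10 ∣ 30, reducing mod 10 gives m ≡ 25 ≡ 5 (mod 10).

(⇐) Conversely, if m ≡ 1 (mod 6) and m ≡ 5 (mod 10), then by the Chinese remainder theorem m ≡ 25 (mod 30). This is exactly m ≡ 25 (mod 30).

Both directions hold; the statement is true.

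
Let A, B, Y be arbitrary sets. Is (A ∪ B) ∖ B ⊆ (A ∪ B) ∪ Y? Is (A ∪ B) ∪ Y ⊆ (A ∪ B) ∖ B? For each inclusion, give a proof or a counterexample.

(⊆) holds; (⊇) fails.

Forward inclusion. Let x ∈ (A ∪ B) ∖ B. Then either x ∈ A and x ∉ B, Y; or x ∈ A ∩ Y and x ∉ B. In each case x ∈ (A ∪ B) ∪ Y, so (A ∪ B) ∖ B ⊆ (A ∪ B) ∪ Y.

Reverse inclusion. This inclusion fails. Take A = ∅, B = {1}, Y = ∅; then 1 ∈ (A ∪ B) ∪ Y but 1 ∉ (A ∪ B) ∖ B.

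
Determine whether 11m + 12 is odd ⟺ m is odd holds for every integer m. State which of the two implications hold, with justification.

Both directions hold.

Converse. Suppose m is odd; write m = 2j + 1. Then 11m + 12 = 11·(2j + 1) + 12 = 2·11j + 23, which is odd.

Forward direction. Suppose 11m + 12 is odd. Since 11 is odd, 11m and m have the same parity, so 11m + 12 ≡ m + 12 (mod 2). As 12 is even, 11m + 12 is odd exactly when m is odd. Thus m is odd.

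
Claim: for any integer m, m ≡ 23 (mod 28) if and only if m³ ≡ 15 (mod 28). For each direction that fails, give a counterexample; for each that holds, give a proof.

Not equivalent: only (⇒) holds.

Forward direction. Suppose m ≡ 23 (mod 28). Write m = 28j + 23. Then (28j + 23)³ = 21952j³ + 54096j² + 44436j + 12167 = 28(784j³ + 1932j² + 1587j + 434) + 15, so m³ ≡ 15 (mod 28).

Converse. This fails: take m = 11. Then 11³ = 1331 ≡ 15 (mod 28), yet 11 ≡ 11 (mod 28), not 23.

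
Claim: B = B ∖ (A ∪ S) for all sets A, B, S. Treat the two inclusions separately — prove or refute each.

The sets are not equal: only the reverse inclusion holds.

Forward inclusion. This inclusion fails. Take A = {1}, B = {1}, S = ∅; then 1 ∈ B but 1 ∉ B ∖ (A ∪ S).

Reverse inclusion. Let x ∈ B ∖ (A ∪ S). Then x ∈ B and x ∉ A, S, from which x ∈ B.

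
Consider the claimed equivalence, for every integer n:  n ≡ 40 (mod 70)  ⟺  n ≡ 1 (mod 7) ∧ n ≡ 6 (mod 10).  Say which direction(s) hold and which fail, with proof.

Neither implication holds.

[⇒] This fails: n = 40 gives 40 ≡ 40 (mod 70) but 40 ≡ 5 (mod 7), so the conjunction on the right does not hold.

[⇐] This fails: n = 36 satisfies both congruences on the right (36 ≡ 1 mod 7 and 36 ≡ 6 mod 10) yet 36 ≡ 36 (mod 70), not 40.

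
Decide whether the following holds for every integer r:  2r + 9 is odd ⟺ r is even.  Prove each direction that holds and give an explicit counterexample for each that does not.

(⟹) This fails: take r = 5. Then 2r + 9 = 19, which is odd, yet r = 5 is odd, not even.

(⟸) Suppose r is even. Since 2 is even, 2r is even for every r, so 2r + 9 has the same parity as 9, which is odd. Hence 2r + 9 is odd.

Only the reverse direction holds.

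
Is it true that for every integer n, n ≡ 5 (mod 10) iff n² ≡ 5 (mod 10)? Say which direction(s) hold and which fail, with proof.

[⇐] For the converse, argue contrapositively. If n ≢ 5 (mod 10), then n is congruent to one of 0, 1, 2, 3, 4, 6, 7, 8, 9 modulo 10, and these give n² ≡ 0, 1, 4, 9, 6, 6, 9, 4, 1 respectively — never 5.

[⇒] Suppose n ≡ 5 (mod 10). Write n = 10j + 5. Then (10j + 5)² = 100j² + 100j + 25 = 10(10j² + 10j + 2) + 5, so n² ≡ 5 (mod 10).

Equivalent; both directions hold.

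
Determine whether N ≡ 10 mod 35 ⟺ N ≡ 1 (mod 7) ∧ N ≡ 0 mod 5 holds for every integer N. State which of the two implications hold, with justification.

[⇒] This fails: N = 10 gives 10 ≡ 10 (mod 35) but 10 ≡ 3 (mod 7), so the conjunction on the right does not hold.

[⇐] This fails: N = 15 satisfies both congruences on the right (15 ≡ 1 mod 7 and 15 ≡ 0 mod 5) yet 15 ≡ 15 (mod 35), not 10.

Neither implication holds.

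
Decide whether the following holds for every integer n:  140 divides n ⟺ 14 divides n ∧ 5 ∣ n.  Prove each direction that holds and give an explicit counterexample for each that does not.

(←) This fails: take n = 70. Both 14 ∣ 70 and 5 ∣ 70, yet 70 is not a multiple of 140 (since 70 = 0·140 + 70), so 140 ∤ 70.

(→) If 140 ∣ n, write n = 140q. Since 140 = 10·14, n = 14·(10q), so 14 ∣ n; and since 140 = 28·5, n = 5·(28q), so 5 ∣ n.

Not equivalent: only (⇒) holds.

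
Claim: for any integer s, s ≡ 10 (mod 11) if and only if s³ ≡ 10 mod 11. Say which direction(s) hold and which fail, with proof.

Both directions hold.

Forward direction. Suppose s ≡ 10 (mod 11). Write s = 11j + 10. Then (11j + 10)³ = 1331j³ + 3630j² + 3300j + 1000 = 11(121j³ + 330j² + 300j + 90) + 10, so s³ ≡ 10 (mod 11).

Converse. For the converse, argue contrapositively. If s ≢ 10 (mod 11), then s is congruent to one of 0, 1, 2, 3, 4, 5, 6, 7, 8, 9 modulo 11, and these give s³ ≡ 0, 1, 8, 5, 9, 4, 7, 2, 6, 3 respectively — never 10.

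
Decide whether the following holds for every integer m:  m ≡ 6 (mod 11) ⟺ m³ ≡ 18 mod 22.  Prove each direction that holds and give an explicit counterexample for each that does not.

Not equivalent: only (⇐) holds.

(⇐) The residues r modulo 22 with r³ ≡ 18 (mod 22) are exactly {6}, and each is ≡ 6 (mod 11).

(⇒) This fails: take m = 17. Then 17 ≡ 6 (mod 11), but 17³ = 4913 ≡ 7 (mod 22), not 18.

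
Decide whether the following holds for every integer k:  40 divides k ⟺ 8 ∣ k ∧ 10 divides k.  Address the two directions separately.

The biconditional holds.

Forward direction. If 40 ∣ k, write k = 40q. Since 40 = 5·8, k = 8·(5q), so 8 ∣ k; and since 40 = 4·10, k = 10·(4q), so 10 ∣ k.

Converse. Suppose 8 ∣ k and 10 ∣ k. Any common multiple of 8 and 10 is a multiple of their lcm; here lcm(8, 10) = 8·10/gcd(8, 10) = 80/2 = 40, so 40 ∣ k.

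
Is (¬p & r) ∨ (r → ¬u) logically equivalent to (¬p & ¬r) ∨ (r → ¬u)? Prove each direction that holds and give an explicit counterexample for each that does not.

(⇒) fails; (⇐) holds.

(→) This fails. Under p = F, r = T, u = T, the left side is true but the right side is false.

(←) Assume the antecedent. If r is true, the antecedent forces (p = F, r = T, u = F) or (p = T, r = T, u = F), and (¬p & r) ∨ (r → ¬u) holds there. If r is false, (¬p & r) ∨ (r → ¬u) reduces to true regardless of the other variables. Either way (¬p & r) ∨ (r → ¬u) holds.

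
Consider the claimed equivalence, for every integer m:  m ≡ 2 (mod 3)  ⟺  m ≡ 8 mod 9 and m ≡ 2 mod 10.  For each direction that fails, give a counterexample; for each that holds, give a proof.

The forward direction fails; the converse holds.

Converse. If m ≡ 8 (mod 9) and m ≡ 2 (mod 10), then by the Chinese remainder theorem m ≡ 62 (mod 90). Since 62 ≡ 2 (mod 3) and 3 ∣ 90, we get m ≡ 2 (mod 3).

Forward direction. This fails: m = 2 gives 2 ≡ 2 (mod 3) but 2 ≡ 2 (mod 9), so the conjunction on the right does not hold.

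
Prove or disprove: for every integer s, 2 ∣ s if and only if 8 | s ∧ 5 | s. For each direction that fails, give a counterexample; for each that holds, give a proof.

(⇒) This fails: take s = 2. Certainly 2 ∣ 2, but 8 ∤ 2.

(⇐) Suppose 8 ∣ s and 5 ∣ s. Any common multiple of 8 and 5 is a multiple of their lcm; here gcd(8, 5) = 1, so lcm(8, 5) = 8·5 = 40, so 40 ∣ s. Since 2 ∣ 40, it follows that 2 ∣ s.

Only the converse holds.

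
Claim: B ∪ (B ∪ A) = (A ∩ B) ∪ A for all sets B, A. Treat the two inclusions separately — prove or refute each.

(⟹) This inclusion fails. Take B = {1}, A = ∅; then 1 ∈ B ∪ (B ∪ A) but 1 ∉ (A ∩ B) ∪ A.

(⟸) Let x ∈ (A ∩ B) ∪ A. Then either x ∈ A and x ∉ B; or x ∈ B ∩ A. In each case x ∈ B ∪ (B ∪ A), so (A ∩ B) ∪ A ⊆ B ∪ (B ∪ A).

Only the reverse inclusion holds.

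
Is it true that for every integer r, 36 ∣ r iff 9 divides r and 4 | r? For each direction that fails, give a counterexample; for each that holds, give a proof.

The biconditional holds.

[⇒] If 36 ∣ r, write r = 36q. Since 36 = 4·9, r = 9·(4q), so 9 ∣ r; and since 36 = 9·4, r = 4·(9q), so 4 ∣ r.

[⇐] Suppose 9 ∣ r and 4 ∣ r. Any common multiple of 9 and 4 is a multiple of their lcm; here gcd(9, 4) = 1, so lcm(9, 4) = 9·4 = 36, so 36 ∣ r.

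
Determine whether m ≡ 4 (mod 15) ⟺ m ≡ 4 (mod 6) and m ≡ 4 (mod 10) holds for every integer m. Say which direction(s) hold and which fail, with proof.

The forward direction fails; the converse holds.

(⟹) This fails: m = 19 gives 19 ≡ 4 (mod 15) but 19 ≡ 1 (mod 6), so the conjunction on the right does not hold.

(⟸) Conversely, if m ≡ 4 (mod 6) and m ≡ 4 (mod 10), then by the Chinese remainder theorem m ≡ 4 (mod 30). Since 4 ≡ 4 (mod 15) and 15 ∣ 30, we get m ≡ 4 (mod 15).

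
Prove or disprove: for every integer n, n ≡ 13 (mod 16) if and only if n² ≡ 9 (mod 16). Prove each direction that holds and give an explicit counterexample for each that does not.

(⇒) holds; (⇐) fails.

(⇒) Suppose n ≡ 13 (mod 16). Write n = 16j + 13. Then (16j + 13)² = 256j² + 416j + 169 = 16(16j² + 26j + 10) + 9, so n² ≡ 9 (mod 16).

(⇐) This fails: take n = 3. Then 3² = 9 ≡ 9 (mod 16), yet 3 ≡ 3 (mod 16), not 13.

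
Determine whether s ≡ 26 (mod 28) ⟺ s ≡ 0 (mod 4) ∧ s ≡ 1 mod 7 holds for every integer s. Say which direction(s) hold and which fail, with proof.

Both directions fail.

(→) This fails: s = 26 gives 26 ≡ 26 (mod 28) but 26 ≡ 2 (mod 4), so the conjunction on the right does not hold.

(←) This fails: s = 8 satisfies both congruences on the right (8 ≡ 0 mod 4 and 8 ≡ 1 mod 7) yet 8 ≡ 8 (mod 28), not 26.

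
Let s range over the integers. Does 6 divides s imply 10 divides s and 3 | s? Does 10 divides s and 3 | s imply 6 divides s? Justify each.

(⟹) This fails: take s = 6. Certainly 6 ∣ 6, but 10 ∤ 6.

(⟸) Suppose 10 ∣ s and 3 ∣ s. Any common multiple of 10 and 3 is a multiple of their lcm; here gcd(10, 3) = 1, so lcm(10, 3) = 10·3 = 30, so 30 ∣ s. Since 6 ∣ 30, it follows that 6 ∣ s.

Only the converse holds.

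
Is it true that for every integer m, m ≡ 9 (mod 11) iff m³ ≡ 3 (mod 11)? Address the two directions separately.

[⇒] Suppose m ≡ 9 (mod 11). Write m = 11j + 9. Then (11j + 9)³ = 1331j³ + 3267j² + 2673j + 729 = 11(121j³ + 297j² + 243j + 66) + 3, so m³ ≡ 3 (mod 11).

[⇐] For the converse, argue contrapositively. If m ≢ 9 (mod 11), then m is congruent to one of 0, 1, 2, 3, 4, 5, 6, 7, 8, 10 modulo 11, and these give m³ ≡ 0, 1, 8, 5, 9, 4, 7, 2, 6, 10 respectively — never 3.

Both directions hold.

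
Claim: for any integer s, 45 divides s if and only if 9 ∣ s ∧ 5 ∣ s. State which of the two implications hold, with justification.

Both directions hold.

(⇒) If 45 ∣ s, write s = 45q. Since 45 = 5·9, s = 9·(5q), so 9 ∣ s; and since 45 = 9·5, s = 5·(9q), so 5 ∣ s.

(⇐) Suppose 9 ∣ s and 5 ∣ s. Any common multiple of 9 and 5 is a multiple of their lcm; here gcd(9, 5) = 1, so lcm(9, 5) = 9·5 = 45, so 45 ∣ s.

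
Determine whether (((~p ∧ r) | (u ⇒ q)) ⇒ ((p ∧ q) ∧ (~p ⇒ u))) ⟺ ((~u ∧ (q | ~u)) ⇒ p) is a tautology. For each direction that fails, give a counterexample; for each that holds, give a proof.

Only the forward implication holds.

[⇒] Assume the antecedent. If p is true, (~u ∧ (q | ~u)) ⇒ p reduces to true regardless of the other variables. If p is false, the antecedent forces (r = F, p = F, u = T, q = F), and (~u ∧ (q | ~u)) ⇒ p holds there. Either way (~u ∧ (q | ~u)) ⇒ p holds.

[⇐] This fails. Under r = F, p = T, u = F, q = F, the left side is false but the right side is true.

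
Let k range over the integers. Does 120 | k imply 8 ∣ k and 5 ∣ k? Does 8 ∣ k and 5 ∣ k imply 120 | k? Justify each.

(⇒) holds; (⇐) fails.

(⇒) If 120 ∣ k, write k = 120q. Since 120 = 15·8, k = 8·(15q), so 8 ∣ k; and since 120 = 24·5, k = 5·(24q), so 5 ∣ k.

(⇐) This fails: take k = 40. Both 8 ∣ 40 and 5 ∣ 40, yet 40 is not a multiple of 120 (since 40 = 0·120 + 40), so 120 ∤ 40.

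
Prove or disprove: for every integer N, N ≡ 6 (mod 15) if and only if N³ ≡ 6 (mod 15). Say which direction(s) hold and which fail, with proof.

(→) Suppose N ≡ 6 (mod 15). Write N = 15j + 6. Then (15j + 6)³ = 3375j³ + 4050j² + 1620j + 216 = 15(225j³ + 270j² + 108j + 14) + 6, so N³ ≡ 6 (mod 15).

(←) Conversely, suppose N³ ≡ 6 (mod 15). The only residue r in {0, …, 14} with r³ ≡ 6 (mod 15) is r = 6, so N ≡ 6 (mod 15).

Both directions hold.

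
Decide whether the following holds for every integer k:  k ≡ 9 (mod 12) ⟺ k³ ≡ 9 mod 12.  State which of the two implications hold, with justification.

Both directions hold; the statement is true.

(⟸) Suppose k³ ≡ 9 (mod 12). The only residue r in {0, …, 11} with r³ ≡ 9 (mod 12) is r = 9, so k ≡ 9 (mod 12).

(⟹) Suppose k ≡ 9 (mod 12). Write k = 12j + 9. Then (12j + 9)³ = 1728j³ + 3888j² + 2916j + 729 = 12(144j³ + 324j² + 243j + 60) + 9, so k³ ≡ 9 (mod 12).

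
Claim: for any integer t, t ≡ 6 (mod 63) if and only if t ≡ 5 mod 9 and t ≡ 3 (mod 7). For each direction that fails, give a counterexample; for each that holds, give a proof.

(⇒) This fails: t = 6 gives 6 ≡ 6 (mod 63) but 6 ≡ 6 (mod 9), so the conjunction on the right does not hold.

(⇐) This fails: t = 59 satisfies both congruences on the right (59 ≡ 5 mod 9 and 59 ≡ 3 mod 7) yet 59 ≡ 59 (mod 63), not 6.

(⇒) fails and (⇐) fails.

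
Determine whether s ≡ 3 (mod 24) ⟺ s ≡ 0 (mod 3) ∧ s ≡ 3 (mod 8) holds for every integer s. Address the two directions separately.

Both directions hold.

(⟸) If s ≡ 0 (mod 3) and s ≡ 3 (mod 8), then by the Chinese remainder theorem s ≡ 3 (mod 24). This is exactly s ≡ 3 (mod 24).

(⟹) Suppose s ≡ 3 (mod 24); write s = 24j + 3. Since 3 ∣ 24, reducing mod 3 gives s ≡ 3 ≡ 0 (mod 3); since 8 ∣ 24, reducing mod 8 gives s ≡ 3 (mod 8).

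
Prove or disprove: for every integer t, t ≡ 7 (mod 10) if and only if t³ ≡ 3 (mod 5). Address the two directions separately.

(→) Suppose t ≡ 7 (mod 10). Then t³ ≡ 7³ = 343 (mod 10), and since 5 ∣ 10, also t³ ≡ 3 (mod 5).

(←) This fails: take t = 2. Then 2³ = 8 ≡ 3 (mod 5), yet 2 ≡ 2 (mod 10), not 7.

Not equivalent: only (⇒) holds.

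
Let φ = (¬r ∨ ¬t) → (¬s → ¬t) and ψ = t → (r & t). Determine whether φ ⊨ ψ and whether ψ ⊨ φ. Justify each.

(⇒) This fails. Under s = T, t = T, r = F, the left side is true but the right side is false.

(⇐) Assume the antecedent. If t is true, the antecedent forces (s = F, t = T, r = T) or (s = T, t = T, r = T), and (¬r ∨ ¬t) → (¬s → ¬t) holds there. If t is false, (¬r ∨ ¬t) → (¬s → ¬t) reduces to true regardless of the other variables. Either way (¬r ∨ ¬t) → (¬s → ¬t) holds.

Not equivalent: only (⇐) holds.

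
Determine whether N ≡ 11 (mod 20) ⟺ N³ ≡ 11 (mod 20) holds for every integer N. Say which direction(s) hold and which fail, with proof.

Equivalent; both directions hold.

(←) Suppose N³ ≡ 11 (mod 20). The only residue r in {0, …, 19} with r³ ≡ 11 (mod 20) is r = 11, so N ≡ 11 (mod 20).

(→) Suppose N ≡ 11 (mod 20). Write N = 20j + 11. Then (20j + 11)³ = 8000j³ + 13200j² + 7260j + 1331 = 20(400j³ + 660j² + 363j + 66) + 11, so N³ ≡ 11 (mod 20).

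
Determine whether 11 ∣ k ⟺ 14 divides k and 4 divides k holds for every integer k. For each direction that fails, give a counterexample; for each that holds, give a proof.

Both directions fail.

(⟹) This fails: take k = 11. Certainly 11 ∣ 11, but 14 ∤ 11.

(⟸) This fails: take k = 28. Both 14 ∣ 28 and 4 ∣ 28, yet 28 is not a multiple of 11 (since 28 = 2·11 + 6), so 11 ∤ 28.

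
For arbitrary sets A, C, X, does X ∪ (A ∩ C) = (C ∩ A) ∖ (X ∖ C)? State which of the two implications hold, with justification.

The sets are not equal: only the reverse inclusion holds.

(⟸) Let x ∈ (C ∩ A) ∖ (X ∖ C). Then either x ∈ A ∩ C and x ∉ X; or x ∈ A ∩ C ∩ X. In each case x ∈ X ∪ (A ∩ C), so (C ∩ A) ∖ (X ∖ C) ⊆ X ∪ (A ∩ C).

(⟹) This inclusion fails. Take A = ∅, C = ∅, X = {1}; then 1 ∈ X ∪ (A ∩ C) but 1 ∉ (C ∩ A) ∖ (X ∖ C).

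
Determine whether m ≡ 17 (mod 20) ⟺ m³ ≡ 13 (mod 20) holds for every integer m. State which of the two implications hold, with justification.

Both directions hold.

[⇒] Suppose m ≡ 17 (mod 20). Write m = 20j + 17. Then (20j + 17)³ = 8000j³ + 20400j² + 17340j + 4913 = 20(400j³ + 1020j² + 867j + 245) + 13, so m³ ≡ 13 (mod 20).

[⇐] Conversely, suppose m³ ≡ 13 (mod 20). The only residue r in {0, …, 19} with r³ ≡ 13 (mod 20) is r = 17, so m ≡ 17 (mod 20).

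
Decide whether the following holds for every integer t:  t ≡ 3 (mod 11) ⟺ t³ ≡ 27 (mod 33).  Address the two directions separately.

(⇒) fails; (⇐) holds.

(⇒) This fails: take t = 14. Then 14 ≡ 3 (mod 11), but 14³ = 2744 ≡ 5 (mod 33), not 27.

(⇐) Conversely, the residues r modulo 33 with r³ ≡ 27 (mod 33) are exactly {3}, and each is ≡ 3 (mod 11).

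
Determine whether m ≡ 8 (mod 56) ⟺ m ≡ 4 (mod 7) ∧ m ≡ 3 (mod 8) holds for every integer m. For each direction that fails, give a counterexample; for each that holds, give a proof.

(⟹) This fails: m = 8 gives 8 ≡ 8 (mod 56) but 8 ≡ 1 (mod 7), so the conjunction on the right does not hold.

(⟸) This fails: m = 11 satisfies both congruences on the right (11 ≡ 4 mod 7 and 11 ≡ 3 mod 8) yet 11 ≡ 11 (mod 56), not 8.

Both directions fail.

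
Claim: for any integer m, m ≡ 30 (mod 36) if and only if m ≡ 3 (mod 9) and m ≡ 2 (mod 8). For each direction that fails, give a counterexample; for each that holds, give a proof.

Not equivalent: only (⇐) holds.

(→) This fails: m = 30 gives 30 ≡ 30 (mod 36) but 30 ≡ 6 (mod 8), so the conjunction on the right does not hold.

(←) Conversely, if m ≡ 3 (mod 9) and m ≡ 2 (mod 8), then by the Chinese remainder theorem m ≡ 66 (mod 72). Since 66 ≡ 30 (mod 36) and 36 ∣ 72, we get m ≡ 30 (mod 36).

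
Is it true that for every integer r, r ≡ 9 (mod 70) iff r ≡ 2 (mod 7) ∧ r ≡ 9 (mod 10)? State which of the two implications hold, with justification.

The biconditional holds.

[⇒] Suppose r ≡ 9 (mod 70); write r = 70j + 9. Since 7 ∣ 70, reducing mod 7 gives r ≡ 9 ≡ 2 (mod 7); since 10 ∣ 70, reducing mod 10 gives r ≡ 9 (mod 10).

[⇐] Conversely, if r ≡ 2 (mod 7) and r ≡ 9 (mod 10), then by the Chinese remainder theorem r ≡ 9 (mod 70). This is exactly r ≡ 9 (mod 70).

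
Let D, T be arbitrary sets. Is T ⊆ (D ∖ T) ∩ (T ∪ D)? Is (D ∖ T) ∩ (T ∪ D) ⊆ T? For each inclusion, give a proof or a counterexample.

Neither inclusion holds.

(⊆) This inclusion fails. Take D = ∅, T = {1}; then 1 ∈ T but 1 ∉ (D ∖ T) ∩ (T ∪ D).

(⊇) This inclusion fails. Take D = {1}, T = ∅; then 1 ∈ (D ∖ T) ∩ (T ∪ D) but 1 ∉ T.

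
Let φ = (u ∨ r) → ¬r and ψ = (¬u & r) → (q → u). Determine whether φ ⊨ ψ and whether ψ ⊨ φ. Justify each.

[⇒] Assume the antecedent. If u is true, (¬u & r) → (q → u) reduces to true regardless of the other variables. If u is false, the antecedent forces (u = F, r = F, q = F) or (u = F, r = F, q = T), and (¬u & r) → (q → u) holds there. Either way (¬u & r) → (q → u) holds.

[⇐] This fails. Under u = F, r = T, q = F, the left side is false but the right side is true.

Only the forward implication holds.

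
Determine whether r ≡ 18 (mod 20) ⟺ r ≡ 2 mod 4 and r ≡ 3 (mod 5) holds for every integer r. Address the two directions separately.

Equivalent; both directions hold.

(⟸) If r ≡ 2 (mod 4) and r ≡ 3 (mod 5), then by the Chinese remainder theorem r ≡ 18 (mod 20). This is exactly r ≡ 18 (mod 20).

(⟹) Suppose r ≡ 18 (mod 20); write r = 20j + 18. Since 4 ∣ 20, reducing mod 4 gives r ≡ 18 ≡ 2 (mod 4); since 5 ∣ 20, reducing mod 5 gives r ≡ 18 ≡ 3 (mod 5).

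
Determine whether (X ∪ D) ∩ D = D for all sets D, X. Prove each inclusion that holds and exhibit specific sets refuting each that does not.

(⟹) Let x ∈ (X ∪ D) ∩ D. Then either x ∈ D and x ∉ X; or x ∈ D ∩ X. In each case x ∈ D, so (X ∪ D) ∩ D ⊆ D.

(⟸) Let x ∈ D. Then either x ∈ D and x ∉ X; or x ∈ D ∩ X. In each case x ∈ (X ∪ D) ∩ D, so D ⊆ (X ∪ D) ∩ D.

The two sets are equal.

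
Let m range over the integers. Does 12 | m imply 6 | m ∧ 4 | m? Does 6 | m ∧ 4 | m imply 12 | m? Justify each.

The biconditional holds.

(⟹) If 12 ∣ m, write m = 12q. Since 12 = 2·6, m = 6·(2q), so 6 ∣ m; and since 12 = 3·4, m = 4·(3q), so 4 ∣ m.

(⟸) Suppose 6 ∣ m and 4 ∣ m. Any common multiple of 6 and 4 is a multiple of their lcm; here lcm(6, 4) = 6·4/gcd(6, 4) = 24/2 = 12, so 12 ∣ m.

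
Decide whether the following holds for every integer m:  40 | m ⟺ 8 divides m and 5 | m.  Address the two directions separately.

The biconditional holds.

(⟸) Suppose 8 ∣ m and 5 ∣ m. Any common multiple of 8 and 5 is a multiple of their lcm; here gcd(8, 5) = 1, so lcm(8, 5) = 8·5 = 40, so 40 ∣ m.

(⟹) If 40 ∣ m, write m = 40q. Since 40 = 5·8, m = 8·(5q), so 8 ∣ m; and since 40 = 8·5, m = 5·(8q), so 5 ∣ m.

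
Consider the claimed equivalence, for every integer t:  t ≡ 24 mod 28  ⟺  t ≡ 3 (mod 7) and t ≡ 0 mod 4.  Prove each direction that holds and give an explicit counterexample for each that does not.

[⇐] If t ≡ 3 (mod 7) and t ≡ 0 (mod 4), then by the Chinese remainder theorem t ≡ 24 (mod 28). This is exactly t ≡ 24 (mod 28).

[⇒] Suppose t ≡ 24 (mod 28); write t = 28j + 24. Since 7 ∣ 28, reducing mod 7 gives t ≡ 24 ≡ 3 (mod 7); since 4 ∣ 28, reducing mod 4 gives t ≡ 24 ≡ 0 (mod 4).

Both directions hold.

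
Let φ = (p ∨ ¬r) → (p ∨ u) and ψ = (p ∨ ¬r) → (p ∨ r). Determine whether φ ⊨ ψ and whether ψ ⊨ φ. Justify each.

The forward direction fails; the converse holds.

(⇒) This fails. Under p = F, u = T, r = F, the left side is true but the right side is false.

(⇐) Assume the antecedent. If p is true, (p ∨ ¬r) → (p ∨ u) reduces to true regardless of the other variables. If p is false, the antecedent forces (p = F, u = F, r = T) or (p = F, u = T, r = T), and (p ∨ ¬r) → (p ∨ u) holds there. Either way (p ∨ ¬r) → (p ∨ u) holds.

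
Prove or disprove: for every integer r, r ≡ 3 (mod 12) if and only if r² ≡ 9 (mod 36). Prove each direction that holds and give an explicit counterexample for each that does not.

(←) This fails: take r = 9. Then 9² = 81 ≡ 9 (mod 36), yet 9 ≡ 9 (mod 12), not 3.

(→) Suppose r ≡ 3 (mod 12). Working modulo 36, r ∈ {3, 15, 27}; for each such r, r² ≡ 9 (mod 36).

The forward direction holds; the converse fails.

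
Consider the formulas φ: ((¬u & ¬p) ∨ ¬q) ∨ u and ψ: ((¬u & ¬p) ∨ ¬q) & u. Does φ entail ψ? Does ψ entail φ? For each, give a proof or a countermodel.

Forward direction. This fails. Under q = F, u = F, p = F, the left side is true but the right side is false.

Converse. Assume the antecedent. If q is true, the antecedent cannot hold. If q is false, ((¬u & ¬p) ∨ ¬q) ∨ u reduces to true regardless of the other variables. Either way ((¬u & ¬p) ∨ ¬q) ∨ u holds.

Only the converse holds.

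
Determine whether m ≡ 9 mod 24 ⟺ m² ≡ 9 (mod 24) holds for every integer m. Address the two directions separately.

[⇐] This fails: take m = 3. Then 3² = 9 ≡ 9 (mod 24), yet 3 ≡ 3 (mod 24), not 9.

[⇒] Suppose m ≡ 9 mod 24. Write m = 24j + 9. Then (24j + 9)² = 576j² + 432j + 81 = 24(24j² + 18j + 3) + 9, so m² ≡ 9 (mod 24).

(⇒) holds; (⇐) fails.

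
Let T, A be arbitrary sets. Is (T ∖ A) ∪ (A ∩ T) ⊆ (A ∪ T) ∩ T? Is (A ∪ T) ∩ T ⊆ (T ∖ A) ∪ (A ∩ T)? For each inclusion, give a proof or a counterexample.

Both inclusions hold.

(⟸) Let x ∈ (A ∪ T) ∩ T. Then either x ∈ T and x ∉ A; or x ∈ T ∩ A. In each case x ∈ (T ∖ A) ∪ (A ∩ T), so (A ∪ T) ∩ T ⊆ (T ∖ A) ∪ (A ∩ T).

(⟹) Let x ∈ (T ∖ A) ∪ (A ∩ T). Then either x ∈ T and x ∉ A; or x ∈ T ∩ A. In each case x ∈ (A ∪ T) ∩ T, so (T ∖ A) ∪ (A ∩ T) ⊆ (A ∪ T) ∩ T.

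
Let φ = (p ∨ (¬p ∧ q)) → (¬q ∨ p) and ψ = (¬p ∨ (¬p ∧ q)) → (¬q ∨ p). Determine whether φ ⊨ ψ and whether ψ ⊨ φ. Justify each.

Equivalent; both directions hold.

(⇒) Assume the antecedent. If q is true, the antecedent forces (q = T, p = T), and (¬p ∨ (¬p ∧ q)) → (¬q ∨ p) holds there. If q is false, (¬p ∨ (¬p ∧ q)) → (¬q ∨ p) reduces to true regardless of the other variables. Either way (¬p ∨ (¬p ∧ q)) → (¬q ∨ p) holds.

(⇐) Assume the antecedent. If q is true, the antecedent forces (q = T, p = T), and (p ∨ (¬p ∧ q)) → (¬q ∨ p) holds there. If q is false, (p ∨ (¬p ∧ q)) → (¬q ∨ p) reduces to true regardless of the other variables. Either way (p ∨ (¬p ∧ q)) → (¬q ∨ p) holds.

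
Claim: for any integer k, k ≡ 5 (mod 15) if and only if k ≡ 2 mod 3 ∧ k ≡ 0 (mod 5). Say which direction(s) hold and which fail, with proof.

Equivalent; both directions hold.

Converse. If k ≡ 2 (mod 3) and k ≡ 0 (mod 5), then by the Chinese remainder theorem k ≡ 5 (mod 15). This is exactly k ≡ 5 (mod 15).

Forward direction. Suppose k ≡ 5 (mod 15); write k = 15j + 5. Since 3 ∣ 15, reducing mod 3 gives k ≡ 5 ≡ 2 (mod 3); since 5 ∣ 15, reducing mod 5 gives k ≡ 5 ≡ 0 (mod 5).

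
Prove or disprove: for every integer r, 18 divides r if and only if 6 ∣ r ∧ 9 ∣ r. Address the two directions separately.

(⟸) Suppose 6 ∣ r and 9 ∣ r. Any common multiple of 6 and 9 is a multiple of their lcm; here lcm(6, 9) = 6·9/gcd(6, 9) = 54/3 = 18, so 18 ∣ r.

(⟹) If 18 ∣ r, write r = 18q. Since 18 = 3·6, r = 6·(3q), so 6 ∣ r; and since 18 = 2·9, r = 9·(2q), so 9 ∣ r.

Both directions hold; the statement is true.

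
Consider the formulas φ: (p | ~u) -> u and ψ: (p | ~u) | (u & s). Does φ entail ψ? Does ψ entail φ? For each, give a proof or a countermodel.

Neither direction holds.

(⇒) This fails. Under u = T, s = F, p = F, the left side is true but the right side is false.

(⇐) This fails. Under u = F, s = F, p = F, the left side is false but the right side is true.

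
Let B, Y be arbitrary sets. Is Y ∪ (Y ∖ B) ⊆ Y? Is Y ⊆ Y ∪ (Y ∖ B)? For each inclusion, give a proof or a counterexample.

The two sets are equal.

(⟸) Let x ∈ Y. Then either x ∈ Y and x ∉ B; or x ∈ B ∩ Y. In each case x ∈ Y ∪ (Y ∖ B), so Y ⊆ Y ∪ (Y ∖ B).

(⟹) Let x ∈ Y ∪ (Y ∖ B). Then either x ∈ Y and x ∉ B; or x ∈ B ∩ Y. In each case x ∈ Y, so Y ∪ (Y ∖ B) ⊆ Y.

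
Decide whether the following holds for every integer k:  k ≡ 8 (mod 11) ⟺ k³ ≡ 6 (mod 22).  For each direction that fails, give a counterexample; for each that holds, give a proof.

Not equivalent: only (⇐) holds.

[⇒] This fails: take k = 19. Then 19 ≡ 8 (mod 11), but 19³ = 6859 ≡ 17 (mod 22), not 6.

[⇐] Conversely, the residues r modulo 22 with r³ ≡ 6 (mod 22) are exactly {8}, and each is ≡ 8 (mod 11).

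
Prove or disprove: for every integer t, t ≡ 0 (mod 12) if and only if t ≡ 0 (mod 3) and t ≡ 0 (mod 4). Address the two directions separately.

The biconditional holds.

[⇒] Suppose t ≡ 0 (mod 12); write t = 12j + 0. Since 3 ∣ 12, reducing mod 3 gives t ≡ 0 (mod 3); since 4 ∣ 12, reducing mod 4 gives t ≡ 0 (mod 4).

[⇐] Conversely, if t ≡ 0 (mod 3) and t ≡ 0 (mod 4), then by the Chinese remainder theorem t ≡ 0 (mod 12). This is exactly t ≡ 0 (mod 12).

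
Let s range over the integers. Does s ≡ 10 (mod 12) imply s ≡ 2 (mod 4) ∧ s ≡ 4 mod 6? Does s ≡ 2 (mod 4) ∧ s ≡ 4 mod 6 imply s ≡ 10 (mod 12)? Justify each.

(⟹) Suppose s ≡ 10 (mod 12); write s = 12j + 10. Since 4 ∣ 12, reducing mod 4 gives s ≡ 10 ≡ 2 (mod 4); since 6 ∣ 12, reducing mod 6 gives s ≡ 10 ≡ 4 (mod 6).

(⟸) Conversely, if s ≡ 2 (mod 4) and s ≡ 4 (mod 6), then by the Chinese remainder theorem s ≡ 10 (mod 12). This is exactly s ≡ 10 (mod 12).

Both directions hold.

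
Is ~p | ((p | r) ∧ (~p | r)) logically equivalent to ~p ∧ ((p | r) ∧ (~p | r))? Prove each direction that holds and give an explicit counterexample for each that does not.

Only the reverse direction holds.

Converse. Assume the antecedent. If p is true, the antecedent cannot hold. If p is false, ~p | ((p | r) ∧ (~p | r)) reduces to true regardless of the other variables. Either way ~p | ((p | r) ∧ (~p | r)) holds.

Forward direction. This fails. Under p = F, r = F, the left side is true but the right side is false.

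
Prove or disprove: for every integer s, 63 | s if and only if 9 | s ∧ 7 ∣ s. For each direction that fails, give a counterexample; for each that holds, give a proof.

(⇒) If 63 ∣ s, write s = 63q. Since 63 = 7·9, s = 9·(7q), so 9 ∣ s; and since 63 = 9·7, s = 7·(9q), so 7 ∣ s.

(⇐) Suppose 9 ∣ s and 7 ∣ s. Any common multiple of 9 and 7 is a multiple of their lcm; here gcd(9, 7) = 1, so lcm(9, 7) = 9·7 = 63, so 63 ∣ s.

Both directions hold.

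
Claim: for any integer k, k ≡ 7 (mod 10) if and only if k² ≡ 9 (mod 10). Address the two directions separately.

(⇒) holds; (⇐) fails.

(⇒) Suppose k ≡ 7 (mod 10). Write k = 10j + 7. Then (10j + 7)² = 100j² + 140j + 49 = 10(10j² + 14j + 4) + 9, so k² ≡ 9 (mod 10).

(⇐) This fails: take k = 3. Then 3² = 9 ≡ 9 (mod 10), yet 3 ≡ 3 (mod 10), not 7.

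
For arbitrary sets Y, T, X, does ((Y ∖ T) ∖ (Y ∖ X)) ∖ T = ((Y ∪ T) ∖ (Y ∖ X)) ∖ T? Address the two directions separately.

Forward inclusion. Let x ∈ ((Y ∖ T) ∖ (Y ∖ X)) ∖ T. Then x ∈ Y ∩ X and x ∉ T, from which x ∈ ((Y ∪ T) ∖ (Y ∖ X)) ∖ T.

Reverse inclusion. Let x ∈ ((Y ∪ T) ∖ (Y ∖ X)) ∖ T. Then x ∈ Y ∩ X and x ∉ T, from which x ∈ ((Y ∖ T) ∖ (Y ∖ X)) ∖ T.

Both inclusions hold; the sets are equal.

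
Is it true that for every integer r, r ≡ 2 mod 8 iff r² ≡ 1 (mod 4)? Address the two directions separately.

Neither implication holds.

Forward direction. This fails: take r = 2. Then 2 ≡ 2 (mod 8), but 2² = 4 ≡ 0 (mod 4), not 1.

Converse. This fails: take r = 1. Then 1² = 1 ≡ 1 (mod 4), yet 1 ≡ 1 (mod 8), not 2.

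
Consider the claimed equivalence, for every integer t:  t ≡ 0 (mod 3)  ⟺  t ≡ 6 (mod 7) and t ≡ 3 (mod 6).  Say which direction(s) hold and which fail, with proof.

(⇒) fails; (⇐) holds.

Forward direction. This fails: t = 0 gives 0 ≡ 0 (mod 3) but 0 ≡ 0 (mod 7), so the conjunction on the right does not hold.

Converse. If t ≡ 6 (mod 7) and t ≡ 3 (mod 6), then by the Chinese remainder theorem t ≡ 27 (mod 42). Since 27 ≡ 0 (mod 3) and 3 ∣ 42, we get t ≡ 0 (mod 3).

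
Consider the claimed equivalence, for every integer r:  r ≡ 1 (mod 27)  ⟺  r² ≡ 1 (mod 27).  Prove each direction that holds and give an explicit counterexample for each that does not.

(⇒) Suppose r ≡ 1 (mod 27). Write r = 27j + 1. Then (27j + 1)² = 729j² + 54j + 1 = 27(27j² + 2j) + 1, so r² ≡ 1 (mod 27).

(⇐) This fails: take r = 26. Then 26² = 676 ≡ 1 (mod 27), yet 26 ≡ 26 (mod 27), not 1.

The forward direction holds; the converse fails.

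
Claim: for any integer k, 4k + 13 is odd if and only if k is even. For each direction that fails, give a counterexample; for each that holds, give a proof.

Forward direction. This fails: take k = 1. Then 4k + 13 = 17, which is odd, yet k = 1 is odd, not even.

Converse. Suppose k is even. Since 4 is even, 4k is even for every k, so 4k + 13 has the same parity as 13, which is odd. Hence 4k + 13 is odd.

Only the reverse direction holds.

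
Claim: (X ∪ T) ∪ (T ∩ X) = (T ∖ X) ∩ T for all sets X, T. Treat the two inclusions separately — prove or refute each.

(⊆) fails; (⊇) holds.

Reverse inclusion. Let x ∈ (T ∖ X) ∩ T. Then x ∈ T and x ∉ X, from which x ∈ (X ∪ T) ∪ (T ∩ X).

Forward inclusion. This inclusion fails. Take X = {1}, T = ∅; then 1 ∈ (X ∪ T) ∪ (T ∩ X) but 1 ∉ (T ∖ X) ∩ T.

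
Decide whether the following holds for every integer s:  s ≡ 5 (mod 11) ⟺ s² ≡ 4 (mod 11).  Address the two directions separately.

Forward direction. This fails: take s = 5. Then 5 ≡ 5 (mod 11), but 5² = 25 ≡ 3 (mod 11), not 4.

Converse. This fails: take s = 2. Then 2² = 4 ≡ 4 (mod 11), yet 2 ≡ 2 (mod 11), not 5.

Neither direction holds.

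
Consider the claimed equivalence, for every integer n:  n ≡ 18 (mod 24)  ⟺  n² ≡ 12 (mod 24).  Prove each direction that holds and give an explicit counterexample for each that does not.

Forward direction. Suppose n ≡ 18 (mod 24). Write n = 24j + 18. Then (24j + 18)² = 576j² + 864j + 324 = 24(24j² + 36j + 13) + 12, so n² ≡ 12 (mod 24).

Converse. This fails: take n = 6. Then 6² = 36 ≡ 12 (mod 24), yet 6 ≡ 6 (mod 24), not 18.

The forward direction holds; the converse fails.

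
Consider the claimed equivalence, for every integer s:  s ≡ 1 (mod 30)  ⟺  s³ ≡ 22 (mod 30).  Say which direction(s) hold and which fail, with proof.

(→) This fails: take s = 1. Then 1 ≡ 1 (mod 30), but 1³ = 1 ≡ 1 (mod 30), not 22.

(←) This fails: take s = 28. Then 28³ = 21952 ≡ 22 (mod 30), yet 28 ≡ 28 (mod 30), not 1.

Both directions fail.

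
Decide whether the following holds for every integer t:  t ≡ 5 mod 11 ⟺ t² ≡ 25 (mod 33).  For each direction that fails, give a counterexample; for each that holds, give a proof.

[⇒] This fails: take t = 27. Then 27 ≡ 5 (mod 11), but 27² = 729 ≡ 3 (mod 33), not 25.

[⇐] This fails: take t = 17. Then 17² = 289 ≡ 25 (mod 33), yet 17 ≡ 6 (mod 11), not 5.

(⇒) fails and (⇐) fails.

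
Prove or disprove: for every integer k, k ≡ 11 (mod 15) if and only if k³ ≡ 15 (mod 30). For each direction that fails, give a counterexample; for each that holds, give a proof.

(⇒) fails and (⇐) fails.

[⇒] This fails: take k = 11. Then 11 ≡ 11 (mod 15), but 11³ = 1331 ≡ 11 (mod 30), not 15.

[⇐] This fails: take k = 15. Then 15³ = 3375 ≡ 15 (mod 30), yet 15 ≡ 0 (mod 15), not 11.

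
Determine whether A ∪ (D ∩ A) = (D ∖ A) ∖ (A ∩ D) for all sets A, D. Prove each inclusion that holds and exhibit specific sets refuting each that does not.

Both inclusions fail.

(⊆) This inclusion fails. Take A = {1}, D = ∅; then 1 ∈ A ∪ (D ∩ A) but 1 ∉ (D ∖ A) ∖ (A ∩ D).

(⊇) This inclusion fails. Take A = ∅, D = {1}; then 1 ∈ (D ∖ A) ∖ (A ∩ D) but 1 ∉ A ∪ (D ∩ A).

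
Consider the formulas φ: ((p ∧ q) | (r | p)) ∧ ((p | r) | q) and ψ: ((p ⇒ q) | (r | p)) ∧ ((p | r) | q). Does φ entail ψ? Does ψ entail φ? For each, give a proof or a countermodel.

The forward direction holds; the converse fails.

Forward direction. Assume the antecedent. If p is true, the consequent reduces to true regardless of the other variables. If p is false, the antecedent forces (p = F, q = F, r = T) or (p = F, q = T, r = T), and the consequent holds there. Either way the consequent holds.

Converse. This fails. Under p = F, q = T, r = F, the left side is false but the right side is true.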